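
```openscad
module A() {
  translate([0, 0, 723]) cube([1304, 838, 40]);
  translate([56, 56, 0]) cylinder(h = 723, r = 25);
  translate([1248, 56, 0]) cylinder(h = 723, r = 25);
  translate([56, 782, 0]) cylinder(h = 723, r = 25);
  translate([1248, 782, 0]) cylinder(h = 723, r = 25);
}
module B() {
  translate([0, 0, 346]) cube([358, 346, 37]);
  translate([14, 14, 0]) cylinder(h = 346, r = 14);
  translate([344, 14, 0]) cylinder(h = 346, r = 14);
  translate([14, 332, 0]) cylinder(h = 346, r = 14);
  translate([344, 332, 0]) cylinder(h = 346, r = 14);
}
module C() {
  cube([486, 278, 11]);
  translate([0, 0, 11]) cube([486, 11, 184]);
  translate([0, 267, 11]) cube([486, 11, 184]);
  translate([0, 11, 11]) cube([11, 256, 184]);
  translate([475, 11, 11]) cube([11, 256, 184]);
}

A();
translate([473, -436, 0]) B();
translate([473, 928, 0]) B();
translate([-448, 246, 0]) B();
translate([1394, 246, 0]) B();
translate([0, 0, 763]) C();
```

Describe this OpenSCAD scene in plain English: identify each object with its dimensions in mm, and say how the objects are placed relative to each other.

A is a rectangular dining table. The top is 1304×838×40 mm with its upper surface at z = 763 mm. It stands on four round legs of 50 mm diameter, each leg's bounding box inset 31 mm from the nearest pair of top edges, running from the floor to the underside of the top.

B is a simple wooden stool: a rectangular seat 358 mm (x) by 346 mm (y), 37 mm thick, top face at z = 383 mm, on four round legs, each 28 mm in diameter. The legs rest on z = 0, each leg's axis is inset half a diameter from the nearest pair of seat edges (so the leg's bounding box is flush with the corner).

C is an open-topped rectangular box: outside dimensions 486×278×195 mm, with a uniform wall and base thickness of 11 mm. The base is a full 486×278 slab on the floor; four walls sit on top of the base. The front and back walls (the −y and +y sides) span the full width; the two side walls fit between them.

Four stools sit around the table at the −y, +y, −x, +x sides. The open box is on top of the table.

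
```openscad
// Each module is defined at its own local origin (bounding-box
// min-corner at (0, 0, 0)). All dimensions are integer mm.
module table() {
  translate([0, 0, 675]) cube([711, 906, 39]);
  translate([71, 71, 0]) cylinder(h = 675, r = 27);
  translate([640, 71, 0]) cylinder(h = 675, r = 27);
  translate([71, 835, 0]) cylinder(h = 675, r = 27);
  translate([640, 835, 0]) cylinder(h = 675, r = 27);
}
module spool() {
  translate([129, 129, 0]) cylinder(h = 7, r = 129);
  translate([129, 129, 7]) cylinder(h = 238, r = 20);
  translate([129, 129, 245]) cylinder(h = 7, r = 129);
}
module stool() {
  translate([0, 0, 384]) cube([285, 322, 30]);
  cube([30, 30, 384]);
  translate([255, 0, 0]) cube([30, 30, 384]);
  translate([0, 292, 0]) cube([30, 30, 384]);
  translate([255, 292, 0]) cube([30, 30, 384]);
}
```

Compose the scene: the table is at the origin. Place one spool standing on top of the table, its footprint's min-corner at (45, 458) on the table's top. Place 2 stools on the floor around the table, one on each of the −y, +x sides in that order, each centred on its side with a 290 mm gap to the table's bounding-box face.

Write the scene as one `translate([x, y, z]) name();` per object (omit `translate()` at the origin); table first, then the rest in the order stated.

table();
translate([45, 458, 714]) spool();
translate([213, -612, 0]) stool();
translate([1001, 292, 0]) stool();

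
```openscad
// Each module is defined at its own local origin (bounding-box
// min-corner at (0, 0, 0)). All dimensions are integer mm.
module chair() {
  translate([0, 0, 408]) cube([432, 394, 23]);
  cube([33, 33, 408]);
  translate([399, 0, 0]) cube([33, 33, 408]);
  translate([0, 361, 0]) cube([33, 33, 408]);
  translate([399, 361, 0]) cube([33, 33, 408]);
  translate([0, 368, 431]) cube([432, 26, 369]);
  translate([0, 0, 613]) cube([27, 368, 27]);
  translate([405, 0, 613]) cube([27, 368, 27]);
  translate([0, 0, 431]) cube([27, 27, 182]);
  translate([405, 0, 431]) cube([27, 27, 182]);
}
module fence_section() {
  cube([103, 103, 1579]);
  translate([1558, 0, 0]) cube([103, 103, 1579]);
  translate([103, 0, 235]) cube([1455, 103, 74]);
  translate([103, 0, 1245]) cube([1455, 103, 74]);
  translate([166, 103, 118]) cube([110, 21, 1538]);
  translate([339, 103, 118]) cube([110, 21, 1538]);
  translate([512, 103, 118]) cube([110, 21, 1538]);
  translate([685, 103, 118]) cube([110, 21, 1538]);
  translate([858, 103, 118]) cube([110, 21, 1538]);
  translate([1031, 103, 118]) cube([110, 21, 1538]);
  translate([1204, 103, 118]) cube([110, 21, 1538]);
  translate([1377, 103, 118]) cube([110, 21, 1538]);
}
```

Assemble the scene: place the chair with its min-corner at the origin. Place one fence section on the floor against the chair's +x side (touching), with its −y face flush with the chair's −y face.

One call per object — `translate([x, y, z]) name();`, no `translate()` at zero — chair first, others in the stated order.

chair();
translate([432, 0, 0]) fence_section();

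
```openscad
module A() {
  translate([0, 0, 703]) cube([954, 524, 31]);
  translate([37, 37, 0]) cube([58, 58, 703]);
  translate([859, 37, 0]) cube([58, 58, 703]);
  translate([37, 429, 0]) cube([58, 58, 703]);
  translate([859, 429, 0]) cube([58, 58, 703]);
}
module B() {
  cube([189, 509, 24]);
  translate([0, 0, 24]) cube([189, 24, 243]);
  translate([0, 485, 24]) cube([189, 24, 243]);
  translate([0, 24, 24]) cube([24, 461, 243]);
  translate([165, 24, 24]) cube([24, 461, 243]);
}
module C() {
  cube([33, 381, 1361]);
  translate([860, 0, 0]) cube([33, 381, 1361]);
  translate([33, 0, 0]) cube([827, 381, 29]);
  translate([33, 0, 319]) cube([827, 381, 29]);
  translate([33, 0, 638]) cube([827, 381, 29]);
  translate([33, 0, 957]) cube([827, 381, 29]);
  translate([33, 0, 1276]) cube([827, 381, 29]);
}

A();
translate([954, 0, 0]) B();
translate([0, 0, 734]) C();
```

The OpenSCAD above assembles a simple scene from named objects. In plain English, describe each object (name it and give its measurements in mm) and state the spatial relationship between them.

A is a table with a 954×524 mm rectangular top, 31 mm thick, top surface at z = 734 mm, supported by four 58×58 mm square legs, each inset 37 mm from the nearest pair of top edges, running from the floor.

B is an open-topped rectangular box: outside dimensions 189×509×267 mm, with a uniform wall and base thickness of 24 mm. The base is a full 189×509 slab on the floor; four walls sit on top of the base. The front and back walls (the −y and +y sides) span the full width; the two side walls fit between them.

C is a bookshelf 893 mm wide overall, 381 mm deep and 1361 mm tall. The two sides are 33 mm thick vertical panels. 5 horizontal shelves of 29 mm thickness span between the inner faces of the sides; the lowest shelf sits on the floor and shelves are stacked with a clear vertical gap of 290 mm between each pair.

The open box is against the table's +x side, with their −y faces flush. The bookshelf is on top of the table.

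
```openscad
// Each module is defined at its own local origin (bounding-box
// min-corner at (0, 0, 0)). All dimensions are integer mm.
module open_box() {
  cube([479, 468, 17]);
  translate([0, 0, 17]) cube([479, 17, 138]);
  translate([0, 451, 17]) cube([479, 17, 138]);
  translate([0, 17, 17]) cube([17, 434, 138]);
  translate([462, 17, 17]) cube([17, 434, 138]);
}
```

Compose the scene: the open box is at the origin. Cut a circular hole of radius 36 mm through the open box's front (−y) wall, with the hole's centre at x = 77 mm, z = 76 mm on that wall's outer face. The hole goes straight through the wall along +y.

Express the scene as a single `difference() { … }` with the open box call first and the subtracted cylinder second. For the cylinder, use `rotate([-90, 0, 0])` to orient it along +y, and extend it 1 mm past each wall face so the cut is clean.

difference() {
  open_box();
  translate([77, -1, 76]) rotate([-90, 0, 0]) cylinder(h = 19, r = 36);
}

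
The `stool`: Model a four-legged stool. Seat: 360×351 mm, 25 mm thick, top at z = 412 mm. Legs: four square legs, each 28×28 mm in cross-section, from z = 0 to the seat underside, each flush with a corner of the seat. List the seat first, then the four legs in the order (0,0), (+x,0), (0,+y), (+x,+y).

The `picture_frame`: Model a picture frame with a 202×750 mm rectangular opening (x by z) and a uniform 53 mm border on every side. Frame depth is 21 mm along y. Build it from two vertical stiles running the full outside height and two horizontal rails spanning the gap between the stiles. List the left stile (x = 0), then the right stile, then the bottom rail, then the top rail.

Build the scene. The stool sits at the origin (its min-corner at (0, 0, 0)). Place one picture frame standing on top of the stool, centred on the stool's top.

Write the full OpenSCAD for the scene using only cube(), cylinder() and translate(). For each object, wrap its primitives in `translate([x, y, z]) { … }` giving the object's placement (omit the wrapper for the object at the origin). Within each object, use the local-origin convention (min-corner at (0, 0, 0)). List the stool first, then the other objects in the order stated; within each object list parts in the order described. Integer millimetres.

translate([0, 0, 387]) cube([360, 351, 25]);
cube([28, 28, 387]);
translate([332, 0, 0]) cube([28, 28, 387]);
translate([0, 323, 0]) cube([28, 28, 387]);
translate([332, 323, 0]) cube([28, 28, 387]);
translate([26, 165, 412]) {
  cube([53, 21, 856]);
  translate([255, 0, 0]) cube([53, 21, 856]);
  translate([53, 0, 0]) cube([202, 21, 53]);
  translate([53, 0, 803]) cube([202, 21, 53]);
}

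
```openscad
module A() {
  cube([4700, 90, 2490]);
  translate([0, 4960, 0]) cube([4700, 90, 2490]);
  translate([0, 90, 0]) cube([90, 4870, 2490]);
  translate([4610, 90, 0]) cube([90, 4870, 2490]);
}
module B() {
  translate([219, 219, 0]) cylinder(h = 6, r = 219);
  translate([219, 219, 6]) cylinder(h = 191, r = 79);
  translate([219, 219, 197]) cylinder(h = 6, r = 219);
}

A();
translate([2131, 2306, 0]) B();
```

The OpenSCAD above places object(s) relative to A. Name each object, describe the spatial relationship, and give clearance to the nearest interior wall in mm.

Clearances: x = 2041, y = 2216; minimum 2041 mm.

A is a house frame. B is a spool. The spool sits inside the house frame, centred. The clearance to the nearest interior wall is 2041 mm.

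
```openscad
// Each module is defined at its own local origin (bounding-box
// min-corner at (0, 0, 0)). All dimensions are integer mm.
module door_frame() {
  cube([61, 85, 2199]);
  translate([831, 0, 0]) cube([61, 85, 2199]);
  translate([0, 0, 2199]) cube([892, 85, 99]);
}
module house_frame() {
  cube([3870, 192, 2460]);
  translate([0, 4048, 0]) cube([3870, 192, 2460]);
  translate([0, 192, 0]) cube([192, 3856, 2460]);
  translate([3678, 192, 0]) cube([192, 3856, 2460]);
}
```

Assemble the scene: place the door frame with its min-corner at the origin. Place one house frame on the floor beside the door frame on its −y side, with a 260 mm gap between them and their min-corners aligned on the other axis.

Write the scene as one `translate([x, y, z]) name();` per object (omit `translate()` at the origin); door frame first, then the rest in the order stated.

door_frame();
translate([0, -4500, 0]) house_frame();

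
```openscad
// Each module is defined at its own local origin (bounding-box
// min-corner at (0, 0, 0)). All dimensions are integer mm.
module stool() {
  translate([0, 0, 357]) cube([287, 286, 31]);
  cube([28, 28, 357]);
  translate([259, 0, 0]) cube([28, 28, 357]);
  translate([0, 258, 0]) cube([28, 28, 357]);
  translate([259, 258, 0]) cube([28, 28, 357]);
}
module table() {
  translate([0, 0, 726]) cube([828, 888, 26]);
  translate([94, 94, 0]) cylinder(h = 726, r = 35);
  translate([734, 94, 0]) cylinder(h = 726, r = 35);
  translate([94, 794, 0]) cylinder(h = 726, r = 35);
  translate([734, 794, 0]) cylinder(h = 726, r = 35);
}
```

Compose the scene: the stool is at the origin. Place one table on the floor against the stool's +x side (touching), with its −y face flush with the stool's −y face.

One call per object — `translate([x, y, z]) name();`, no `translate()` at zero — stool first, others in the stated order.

stool();
translate([287, 0, 0]) table();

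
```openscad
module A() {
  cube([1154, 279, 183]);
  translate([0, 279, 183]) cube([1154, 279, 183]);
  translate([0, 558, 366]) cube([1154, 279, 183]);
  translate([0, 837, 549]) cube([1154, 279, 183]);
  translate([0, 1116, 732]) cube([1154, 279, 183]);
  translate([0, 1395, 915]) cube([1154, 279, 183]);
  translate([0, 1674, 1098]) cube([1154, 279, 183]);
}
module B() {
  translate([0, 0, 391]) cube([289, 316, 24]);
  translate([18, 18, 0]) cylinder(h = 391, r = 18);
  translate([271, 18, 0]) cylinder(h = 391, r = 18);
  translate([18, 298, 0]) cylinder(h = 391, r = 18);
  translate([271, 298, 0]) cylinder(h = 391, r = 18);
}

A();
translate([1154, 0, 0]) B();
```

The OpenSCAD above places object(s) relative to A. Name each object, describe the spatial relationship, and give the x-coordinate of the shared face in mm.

A is a staircase. B is a stool. The stool is against the staircase's +x side, with their −y faces flush. The x-coordinate of the shared face is 1154 mm.

The staircase's +x face and the stool's −x face are both at x = 1154 mm.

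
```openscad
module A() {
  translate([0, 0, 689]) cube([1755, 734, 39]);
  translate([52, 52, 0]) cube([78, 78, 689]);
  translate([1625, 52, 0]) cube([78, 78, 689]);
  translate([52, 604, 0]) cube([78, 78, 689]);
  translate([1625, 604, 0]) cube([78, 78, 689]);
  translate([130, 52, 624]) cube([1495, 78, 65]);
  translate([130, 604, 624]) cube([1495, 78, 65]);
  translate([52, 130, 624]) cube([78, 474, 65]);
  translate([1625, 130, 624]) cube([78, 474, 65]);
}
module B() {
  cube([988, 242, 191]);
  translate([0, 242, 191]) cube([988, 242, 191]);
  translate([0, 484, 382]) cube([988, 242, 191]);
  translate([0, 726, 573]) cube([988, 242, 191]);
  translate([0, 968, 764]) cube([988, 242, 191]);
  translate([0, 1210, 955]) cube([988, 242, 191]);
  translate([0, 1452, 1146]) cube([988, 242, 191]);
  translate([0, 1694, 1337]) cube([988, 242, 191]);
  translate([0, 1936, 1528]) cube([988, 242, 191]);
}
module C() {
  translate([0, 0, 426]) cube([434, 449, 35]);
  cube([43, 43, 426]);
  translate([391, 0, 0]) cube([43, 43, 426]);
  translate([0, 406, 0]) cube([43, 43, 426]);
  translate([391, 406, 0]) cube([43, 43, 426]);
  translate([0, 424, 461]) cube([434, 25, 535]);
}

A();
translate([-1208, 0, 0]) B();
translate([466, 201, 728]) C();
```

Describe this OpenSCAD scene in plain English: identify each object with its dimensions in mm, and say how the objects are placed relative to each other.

A is a rectangular dining table. The top is 1755×734×39 mm with its upper surface at z = 728 mm. It stands on four 78×78 mm square legs, each inset 52 mm from the nearest pair of top edges, running from the floor to the underside of the top. Four apron rails, 78 mm thick and 65 mm tall, run between adjacent legs with their top edges flush with the underside of the top and their outer faces flush with the legs' outer faces.

B is a run of 9 identical solid stair steps. Each tread is 988×242 mm and each step block is 191 mm high. Step 1 rests on the floor; step k is offset from step 1 by (k−1)×242 mm in y and (k−1)×191 mm in z.

C is a chair: 434×449 mm seat, 35 mm thick, top at z = 461 mm, on four 43 mm square corner legs flush with the seat edges. A 25 mm thick backrest slab spans the full seat width, extending 535 mm above the seat top, its back face flush with the seat's +y edge.

The staircase is on the floor beside the table on its −x side. The chair is on top of the table.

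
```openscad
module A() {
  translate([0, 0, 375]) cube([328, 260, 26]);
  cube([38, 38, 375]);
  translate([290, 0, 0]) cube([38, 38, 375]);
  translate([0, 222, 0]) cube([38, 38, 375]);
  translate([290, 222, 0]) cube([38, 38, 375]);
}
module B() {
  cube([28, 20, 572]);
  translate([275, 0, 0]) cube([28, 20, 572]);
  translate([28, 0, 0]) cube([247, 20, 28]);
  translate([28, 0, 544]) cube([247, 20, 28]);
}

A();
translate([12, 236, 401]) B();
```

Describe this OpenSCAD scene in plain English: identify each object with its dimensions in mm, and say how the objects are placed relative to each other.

A is a four-legged stool. The seat is 328×260 mm, 26 mm thick, top at z = 401 mm. It stands on four square legs, each 38×38 mm in cross-section, from z = 0 to the seat underside, each flush with a corner of the seat.

B is a rectangular picture frame lying in the x–z plane (depth along y). The opening is 247 mm wide (x) by 516 mm tall (z), surrounded by a border 28 mm wide on all four sides. The frame is 20 mm deep and is made of two full-height vertical stiles with two horizontal rails fitted between them.

The picture frame is on top of the stool.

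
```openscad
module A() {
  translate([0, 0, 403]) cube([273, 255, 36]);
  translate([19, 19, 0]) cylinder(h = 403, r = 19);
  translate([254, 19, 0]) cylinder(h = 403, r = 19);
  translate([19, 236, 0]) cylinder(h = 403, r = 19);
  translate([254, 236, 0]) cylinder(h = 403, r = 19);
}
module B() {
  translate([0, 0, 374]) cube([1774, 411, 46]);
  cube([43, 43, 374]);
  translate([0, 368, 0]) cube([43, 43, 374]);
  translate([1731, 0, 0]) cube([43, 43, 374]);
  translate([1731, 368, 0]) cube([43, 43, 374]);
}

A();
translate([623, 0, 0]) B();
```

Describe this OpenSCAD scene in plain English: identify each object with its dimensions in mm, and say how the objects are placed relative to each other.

A is a four-legged stool. The seat is a 273×255×36 mm slab whose top surface is at z = 439 mm; four round legs, each 38 mm in diameter, run from the floor (z = 0) to the underside of the seat, each leg's axis is inset half a diameter from the nearest pair of seat edges (so the leg's bounding box is flush with the corner).

B is a bench: a 1774×411 mm seat slab, 46 mm thick, top at z = 420 mm, on four 43×43 mm square legs flush with the seat corners and standing on z = 0.

The bench is on the floor beside the stool on its +x side.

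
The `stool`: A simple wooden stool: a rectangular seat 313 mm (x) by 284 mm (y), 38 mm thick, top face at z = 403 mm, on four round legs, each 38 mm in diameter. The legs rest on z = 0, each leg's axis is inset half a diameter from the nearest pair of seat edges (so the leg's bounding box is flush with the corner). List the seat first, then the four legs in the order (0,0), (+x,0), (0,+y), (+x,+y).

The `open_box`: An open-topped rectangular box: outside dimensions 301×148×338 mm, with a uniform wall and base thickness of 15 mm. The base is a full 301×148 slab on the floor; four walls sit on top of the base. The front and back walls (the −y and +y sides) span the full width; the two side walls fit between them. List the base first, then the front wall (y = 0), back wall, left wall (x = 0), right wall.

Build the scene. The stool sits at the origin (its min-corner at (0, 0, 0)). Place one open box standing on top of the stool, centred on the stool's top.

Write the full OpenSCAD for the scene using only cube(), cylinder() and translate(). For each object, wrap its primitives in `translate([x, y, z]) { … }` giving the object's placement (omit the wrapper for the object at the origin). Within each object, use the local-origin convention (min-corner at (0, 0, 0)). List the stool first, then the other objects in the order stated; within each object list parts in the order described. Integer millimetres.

translate([0, 0, 365]) cube([313, 284, 38]);
translate([19, 19, 0]) cylinder(h = 365, r = 19);
translate([294, 19, 0]) cylinder(h = 365, r = 19);
translate([19, 265, 0]) cylinder(h = 365, r = 19);
translate([294, 265, 0]) cylinder(h = 365, r = 19);
translate([6, 68, 403]) {
  cube([301, 148, 15]);
  translate([0, 0, 15]) cube([301, 15, 323]);
  translate([0, 133, 15]) cube([301, 15, 323]);
  translate([0, 15, 15]) cube([15, 118, 323]);
  translate([286, 15, 15]) cube([15, 118, 323]);
}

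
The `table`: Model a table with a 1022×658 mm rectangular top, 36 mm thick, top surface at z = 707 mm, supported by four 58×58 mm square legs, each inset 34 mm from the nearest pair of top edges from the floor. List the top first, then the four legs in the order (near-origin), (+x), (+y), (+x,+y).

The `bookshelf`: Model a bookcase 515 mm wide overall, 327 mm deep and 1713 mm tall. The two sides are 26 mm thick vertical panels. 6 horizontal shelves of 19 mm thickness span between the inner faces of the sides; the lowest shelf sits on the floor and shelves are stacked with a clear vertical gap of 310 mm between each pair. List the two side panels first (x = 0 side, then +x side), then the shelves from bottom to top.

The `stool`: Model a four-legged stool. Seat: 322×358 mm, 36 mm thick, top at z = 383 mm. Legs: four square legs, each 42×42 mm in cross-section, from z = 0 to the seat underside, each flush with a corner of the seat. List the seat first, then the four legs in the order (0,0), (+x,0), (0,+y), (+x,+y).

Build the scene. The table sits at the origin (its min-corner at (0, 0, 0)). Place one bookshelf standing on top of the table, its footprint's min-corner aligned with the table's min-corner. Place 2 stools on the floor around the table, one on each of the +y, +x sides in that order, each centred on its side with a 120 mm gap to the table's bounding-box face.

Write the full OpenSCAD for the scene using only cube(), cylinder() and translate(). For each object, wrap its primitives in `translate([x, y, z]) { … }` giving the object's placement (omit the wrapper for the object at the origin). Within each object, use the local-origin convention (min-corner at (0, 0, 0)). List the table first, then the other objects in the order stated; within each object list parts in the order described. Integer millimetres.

translate([0, 0, 671]) cube([1022, 658, 36]);
translate([34, 34, 0]) cube([58, 58, 671]);
translate([930, 34, 0]) cube([58, 58, 671]);
translate([34, 566, 0]) cube([58, 58, 671]);
translate([930, 566, 0]) cube([58, 58, 671]);
translate([0, 0, 707]) {
  cube([26, 327, 1713]);
  translate([489, 0, 0]) cube([26, 327, 1713]);
  translate([26, 0, 0]) cube([463, 327, 19]);
  translate([26, 0, 329]) cube([463, 327, 19]);
  translate([26, 0, 658]) cube([463, 327, 19]);
  translate([26, 0, 987]) cube([463, 327, 19]);
  translate([26, 0, 1316]) cube([463, 327, 19]);
  translate([26, 0, 1645]) cube([463, 327, 19]);
}
translate([350, 778, 0]) {
  translate([0, 0, 347]) cube([322, 358, 36]);
  cube([42, 42, 347]);
  translate([280, 0, 0]) cube([42, 42, 347]);
  translate([0, 316, 0]) cube([42, 42, 347]);
  translate([280, 316, 0]) cube([42, 42, 347]);
}
translate([1142, 150, 0]) {
  translate([0, 0, 347]) cube([322, 358, 36]);
  cube([42, 42, 347]);
  translate([280, 0, 0]) cube([42, 42, 347]);
  translate([0, 316, 0]) cube([42, 42, 347]);
  translate([280, 316, 0]) cube([42, 42, 347]);
}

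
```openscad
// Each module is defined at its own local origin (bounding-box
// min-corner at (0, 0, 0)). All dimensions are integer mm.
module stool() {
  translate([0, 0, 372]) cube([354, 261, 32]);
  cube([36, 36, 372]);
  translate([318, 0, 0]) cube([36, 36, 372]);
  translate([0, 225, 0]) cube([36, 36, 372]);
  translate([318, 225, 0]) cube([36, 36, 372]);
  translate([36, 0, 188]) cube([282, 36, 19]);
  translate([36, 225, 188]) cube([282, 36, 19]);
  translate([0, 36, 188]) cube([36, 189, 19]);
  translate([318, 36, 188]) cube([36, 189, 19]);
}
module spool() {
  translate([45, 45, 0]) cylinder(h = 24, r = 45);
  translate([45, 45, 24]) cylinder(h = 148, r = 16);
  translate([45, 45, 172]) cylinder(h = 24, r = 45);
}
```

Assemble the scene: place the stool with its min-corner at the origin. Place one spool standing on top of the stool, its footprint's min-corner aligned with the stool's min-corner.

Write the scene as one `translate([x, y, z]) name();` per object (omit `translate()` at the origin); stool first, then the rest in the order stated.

stool();
translate([0, 0, 404]) spool();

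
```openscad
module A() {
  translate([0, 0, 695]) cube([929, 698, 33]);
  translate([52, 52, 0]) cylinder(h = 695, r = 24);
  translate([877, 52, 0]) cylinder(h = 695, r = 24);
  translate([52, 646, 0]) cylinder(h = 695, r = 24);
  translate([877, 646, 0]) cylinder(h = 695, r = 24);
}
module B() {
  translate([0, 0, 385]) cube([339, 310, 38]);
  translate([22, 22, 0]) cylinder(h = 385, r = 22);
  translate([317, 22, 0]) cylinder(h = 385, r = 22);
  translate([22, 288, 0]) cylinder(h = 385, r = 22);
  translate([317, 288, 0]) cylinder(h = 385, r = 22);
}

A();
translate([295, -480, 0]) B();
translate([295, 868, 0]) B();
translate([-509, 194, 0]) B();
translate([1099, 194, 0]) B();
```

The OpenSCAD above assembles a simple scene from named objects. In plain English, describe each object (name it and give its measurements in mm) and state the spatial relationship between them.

A is a table: top 929 mm (x) × 698 mm (y), 33 mm thick, upper face at z = 728 mm, on four round legs of 48 mm diameter, each leg's bounding box inset 28 mm from the nearest pair of top edges, running from z = 0 to the bottom of the top.

B is a simple wooden stool: a rectangular seat 339 mm (x) by 310 mm (y), 38 mm thick, top face at z = 423 mm, on four round legs, each 44 mm in diameter. The legs rest on z = 0, each leg's axis is inset half a diameter from the nearest pair of seat edges (so the leg's bounding box is flush with the corner).

Four stools sit around the table at the −y, +y, −x, +x sides.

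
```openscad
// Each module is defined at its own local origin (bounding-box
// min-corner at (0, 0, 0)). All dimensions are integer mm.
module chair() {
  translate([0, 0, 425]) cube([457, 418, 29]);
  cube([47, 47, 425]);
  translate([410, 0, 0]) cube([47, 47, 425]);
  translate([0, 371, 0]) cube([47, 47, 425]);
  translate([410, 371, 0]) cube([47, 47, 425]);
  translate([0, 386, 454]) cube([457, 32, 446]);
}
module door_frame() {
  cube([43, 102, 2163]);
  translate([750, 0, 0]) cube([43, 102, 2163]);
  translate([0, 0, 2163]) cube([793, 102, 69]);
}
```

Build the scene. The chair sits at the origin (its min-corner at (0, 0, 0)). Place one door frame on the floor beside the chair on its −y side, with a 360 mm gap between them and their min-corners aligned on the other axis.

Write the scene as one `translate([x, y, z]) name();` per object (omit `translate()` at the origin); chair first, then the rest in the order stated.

chair();
translate([0, -462, 0]) door_frame();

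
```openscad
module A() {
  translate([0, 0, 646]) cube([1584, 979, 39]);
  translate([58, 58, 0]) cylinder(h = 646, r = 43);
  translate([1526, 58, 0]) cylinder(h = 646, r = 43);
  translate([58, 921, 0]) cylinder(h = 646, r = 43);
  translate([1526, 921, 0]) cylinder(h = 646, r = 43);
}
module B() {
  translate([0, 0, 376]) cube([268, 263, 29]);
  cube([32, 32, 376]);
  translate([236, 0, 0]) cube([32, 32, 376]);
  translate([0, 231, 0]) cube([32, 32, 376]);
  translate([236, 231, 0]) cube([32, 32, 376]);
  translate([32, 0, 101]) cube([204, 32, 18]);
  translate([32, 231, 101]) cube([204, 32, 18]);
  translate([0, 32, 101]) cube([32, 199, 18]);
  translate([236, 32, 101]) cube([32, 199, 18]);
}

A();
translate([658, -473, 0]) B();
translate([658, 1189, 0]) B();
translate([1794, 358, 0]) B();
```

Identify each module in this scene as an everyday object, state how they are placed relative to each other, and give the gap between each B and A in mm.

A is a table. B is a stool. Three stools sit around the table at the −y, +y, +x sides. The gap between each stool and the table is 210 mm.

Each stool's nearest face is 210 mm from the table's bounding box.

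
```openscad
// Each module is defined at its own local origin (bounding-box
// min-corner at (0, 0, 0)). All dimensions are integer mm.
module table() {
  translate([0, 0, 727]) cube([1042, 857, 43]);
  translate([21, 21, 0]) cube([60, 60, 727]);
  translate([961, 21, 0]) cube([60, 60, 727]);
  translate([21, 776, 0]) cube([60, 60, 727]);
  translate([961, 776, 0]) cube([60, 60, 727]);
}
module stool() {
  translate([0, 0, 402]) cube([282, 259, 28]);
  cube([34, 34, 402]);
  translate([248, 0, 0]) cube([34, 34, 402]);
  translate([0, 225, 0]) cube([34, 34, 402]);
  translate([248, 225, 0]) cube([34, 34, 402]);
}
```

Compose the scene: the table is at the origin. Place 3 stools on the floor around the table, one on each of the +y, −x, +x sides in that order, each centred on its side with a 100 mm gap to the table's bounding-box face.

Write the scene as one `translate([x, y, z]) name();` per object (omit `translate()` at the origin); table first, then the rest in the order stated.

table();
translate([380, 957, 0]) stool();
translate([-382, 299, 0]) stool();
translate([1142, 299, 0]) stool();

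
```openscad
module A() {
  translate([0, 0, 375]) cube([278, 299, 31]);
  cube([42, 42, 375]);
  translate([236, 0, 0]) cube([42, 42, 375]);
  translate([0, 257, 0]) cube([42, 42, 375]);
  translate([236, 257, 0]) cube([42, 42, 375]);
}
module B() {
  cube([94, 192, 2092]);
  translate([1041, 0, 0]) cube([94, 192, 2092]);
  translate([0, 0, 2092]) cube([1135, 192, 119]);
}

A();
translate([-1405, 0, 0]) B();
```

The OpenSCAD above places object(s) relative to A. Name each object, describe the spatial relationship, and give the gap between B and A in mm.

A is a stool. B is a door frame. The door frame is on the floor beside the stool on its −x side. The gap between the door frame and the stool is 270 mm.

The door frame's nearest face is 270 mm from the stool's −x face.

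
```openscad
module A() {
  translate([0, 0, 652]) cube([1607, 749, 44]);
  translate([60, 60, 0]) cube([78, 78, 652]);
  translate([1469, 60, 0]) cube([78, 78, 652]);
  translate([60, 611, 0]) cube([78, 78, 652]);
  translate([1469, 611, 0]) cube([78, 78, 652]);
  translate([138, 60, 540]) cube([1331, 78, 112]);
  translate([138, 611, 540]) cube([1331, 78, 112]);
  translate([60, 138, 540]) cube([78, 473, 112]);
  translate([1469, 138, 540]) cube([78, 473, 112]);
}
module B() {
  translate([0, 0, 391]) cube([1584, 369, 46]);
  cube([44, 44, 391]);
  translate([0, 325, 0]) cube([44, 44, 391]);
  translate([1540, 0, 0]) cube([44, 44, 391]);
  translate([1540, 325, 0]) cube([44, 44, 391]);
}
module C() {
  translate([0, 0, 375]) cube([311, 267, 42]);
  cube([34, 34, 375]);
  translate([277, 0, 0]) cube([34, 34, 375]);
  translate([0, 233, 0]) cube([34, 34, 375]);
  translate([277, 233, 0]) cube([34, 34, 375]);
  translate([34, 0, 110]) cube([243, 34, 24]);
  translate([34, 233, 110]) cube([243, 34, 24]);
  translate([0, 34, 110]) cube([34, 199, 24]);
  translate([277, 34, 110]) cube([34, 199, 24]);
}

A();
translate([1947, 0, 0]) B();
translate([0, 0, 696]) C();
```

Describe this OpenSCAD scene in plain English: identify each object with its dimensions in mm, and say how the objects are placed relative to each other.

A is a rectangular dining table. The top is 1607×749×44 mm with its upper surface at z = 696 mm. It stands on four 78×78 mm square legs, each inset 60 mm from the nearest pair of top edges, running from the floor to the underside of the top. Four apron rails, 78 mm thick and 112 mm tall, run between adjacent legs with their top edges flush with the underside of the top and their outer faces flush with the legs' outer faces.

B is a bench: a 1584×369 mm seat slab, 46 mm thick, top at z = 437 mm, on four 44×44 mm square legs flush with the seat corners and standing on z = 0.

C is a simple wooden stool: a rectangular seat 311 mm (x) by 267 mm (y), 42 mm thick, top face at z = 417 mm, on four square legs, each 34×34 mm in cross-section. The legs rest on z = 0, each flush with a corner of the seat. Four stretchers, 34 mm wide and 24 mm tall, connect adjacent legs with their undersides at z = 110 mm, each running between the inner faces of the legs it joins and aligned with the legs' outer faces on the other axis.

The bench is on the floor beside the table on its +x side. The stool is on top of the table.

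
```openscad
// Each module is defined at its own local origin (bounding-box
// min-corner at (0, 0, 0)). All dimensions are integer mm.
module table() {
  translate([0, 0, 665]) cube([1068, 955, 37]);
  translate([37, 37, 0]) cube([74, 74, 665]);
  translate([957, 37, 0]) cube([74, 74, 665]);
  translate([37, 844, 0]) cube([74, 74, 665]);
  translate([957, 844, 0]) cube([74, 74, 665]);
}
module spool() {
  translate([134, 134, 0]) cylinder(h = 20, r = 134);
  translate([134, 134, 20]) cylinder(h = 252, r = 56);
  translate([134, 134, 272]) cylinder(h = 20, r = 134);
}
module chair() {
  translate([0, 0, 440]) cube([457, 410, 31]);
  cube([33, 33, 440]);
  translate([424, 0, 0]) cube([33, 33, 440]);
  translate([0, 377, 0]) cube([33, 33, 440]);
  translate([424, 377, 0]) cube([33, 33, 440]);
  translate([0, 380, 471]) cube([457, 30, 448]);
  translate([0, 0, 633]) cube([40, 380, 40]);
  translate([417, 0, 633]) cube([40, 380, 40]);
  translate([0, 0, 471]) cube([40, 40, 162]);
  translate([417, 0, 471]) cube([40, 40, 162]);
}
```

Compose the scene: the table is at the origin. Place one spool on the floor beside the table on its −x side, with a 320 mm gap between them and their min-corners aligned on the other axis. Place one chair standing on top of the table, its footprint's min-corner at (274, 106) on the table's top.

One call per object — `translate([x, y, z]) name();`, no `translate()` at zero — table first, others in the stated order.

table();
translate([-588, 0, 0]) spool();
translate([274, 106, 702]) chair();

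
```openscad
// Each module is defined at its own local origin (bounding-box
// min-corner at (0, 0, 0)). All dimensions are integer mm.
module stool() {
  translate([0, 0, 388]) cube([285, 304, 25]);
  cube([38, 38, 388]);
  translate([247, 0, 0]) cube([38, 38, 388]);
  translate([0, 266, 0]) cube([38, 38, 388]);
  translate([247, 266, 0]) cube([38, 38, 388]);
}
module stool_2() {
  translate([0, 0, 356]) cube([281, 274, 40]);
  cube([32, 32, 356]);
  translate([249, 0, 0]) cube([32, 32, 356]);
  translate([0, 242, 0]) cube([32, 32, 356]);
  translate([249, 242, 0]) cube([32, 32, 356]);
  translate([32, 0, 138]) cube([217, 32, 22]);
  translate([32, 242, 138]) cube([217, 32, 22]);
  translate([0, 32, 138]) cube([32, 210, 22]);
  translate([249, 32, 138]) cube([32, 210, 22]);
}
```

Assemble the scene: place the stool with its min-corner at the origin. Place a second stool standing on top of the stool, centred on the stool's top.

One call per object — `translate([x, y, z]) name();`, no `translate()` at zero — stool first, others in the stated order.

stool();
translate([2, 15, 413]) stool_2();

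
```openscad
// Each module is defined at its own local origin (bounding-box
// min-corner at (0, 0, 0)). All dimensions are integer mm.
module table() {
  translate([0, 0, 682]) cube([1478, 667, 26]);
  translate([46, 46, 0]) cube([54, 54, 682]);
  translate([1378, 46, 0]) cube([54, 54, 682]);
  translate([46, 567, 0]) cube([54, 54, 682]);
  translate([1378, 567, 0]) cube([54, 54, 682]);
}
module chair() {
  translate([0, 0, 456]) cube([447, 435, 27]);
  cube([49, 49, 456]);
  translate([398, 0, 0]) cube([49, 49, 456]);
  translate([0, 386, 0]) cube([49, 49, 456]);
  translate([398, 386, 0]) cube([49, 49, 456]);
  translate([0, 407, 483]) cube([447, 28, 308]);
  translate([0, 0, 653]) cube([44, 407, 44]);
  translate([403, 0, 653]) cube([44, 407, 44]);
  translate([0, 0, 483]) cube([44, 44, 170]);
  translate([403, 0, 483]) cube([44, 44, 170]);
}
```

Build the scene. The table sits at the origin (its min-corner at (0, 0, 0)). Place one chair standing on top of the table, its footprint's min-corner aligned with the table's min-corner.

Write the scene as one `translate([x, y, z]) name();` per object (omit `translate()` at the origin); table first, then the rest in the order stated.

table();
translate([0, 0, 708]) chair();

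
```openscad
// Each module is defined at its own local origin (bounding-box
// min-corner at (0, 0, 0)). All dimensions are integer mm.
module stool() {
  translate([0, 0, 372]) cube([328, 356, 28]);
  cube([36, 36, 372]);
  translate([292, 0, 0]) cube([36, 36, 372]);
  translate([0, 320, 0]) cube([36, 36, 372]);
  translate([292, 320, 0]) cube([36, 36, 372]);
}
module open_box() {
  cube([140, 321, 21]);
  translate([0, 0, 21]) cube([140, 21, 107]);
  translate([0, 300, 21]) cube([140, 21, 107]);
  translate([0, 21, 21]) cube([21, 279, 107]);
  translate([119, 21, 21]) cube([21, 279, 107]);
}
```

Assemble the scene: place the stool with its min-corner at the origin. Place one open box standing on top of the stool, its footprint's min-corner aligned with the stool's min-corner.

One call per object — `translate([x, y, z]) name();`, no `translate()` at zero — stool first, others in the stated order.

stool();
translate([0, 0, 400]) open_box();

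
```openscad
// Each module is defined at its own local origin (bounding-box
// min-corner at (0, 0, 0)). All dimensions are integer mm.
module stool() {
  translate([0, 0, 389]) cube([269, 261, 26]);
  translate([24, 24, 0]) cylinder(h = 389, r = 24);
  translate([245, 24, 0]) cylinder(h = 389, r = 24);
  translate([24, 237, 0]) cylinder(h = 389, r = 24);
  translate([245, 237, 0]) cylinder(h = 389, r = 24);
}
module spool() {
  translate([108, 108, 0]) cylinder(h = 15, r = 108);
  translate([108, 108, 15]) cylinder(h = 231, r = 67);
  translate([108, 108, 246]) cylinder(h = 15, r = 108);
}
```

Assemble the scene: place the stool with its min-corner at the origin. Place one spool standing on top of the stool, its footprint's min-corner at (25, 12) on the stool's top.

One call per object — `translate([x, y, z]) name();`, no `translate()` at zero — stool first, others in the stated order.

stool();
translate([25, 12, 415]) spool();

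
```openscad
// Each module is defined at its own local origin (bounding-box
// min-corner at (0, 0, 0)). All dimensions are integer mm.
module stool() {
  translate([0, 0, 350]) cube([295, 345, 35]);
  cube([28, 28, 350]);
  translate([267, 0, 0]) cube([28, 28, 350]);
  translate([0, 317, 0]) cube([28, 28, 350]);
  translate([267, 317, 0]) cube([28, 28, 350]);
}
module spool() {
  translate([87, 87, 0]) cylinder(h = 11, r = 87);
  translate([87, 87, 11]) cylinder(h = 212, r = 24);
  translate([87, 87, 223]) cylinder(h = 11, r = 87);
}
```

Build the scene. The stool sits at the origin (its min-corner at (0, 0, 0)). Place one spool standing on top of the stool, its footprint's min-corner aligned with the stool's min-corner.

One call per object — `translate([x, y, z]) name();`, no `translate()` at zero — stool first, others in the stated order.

stool();
translate([0, 0, 385]) spool();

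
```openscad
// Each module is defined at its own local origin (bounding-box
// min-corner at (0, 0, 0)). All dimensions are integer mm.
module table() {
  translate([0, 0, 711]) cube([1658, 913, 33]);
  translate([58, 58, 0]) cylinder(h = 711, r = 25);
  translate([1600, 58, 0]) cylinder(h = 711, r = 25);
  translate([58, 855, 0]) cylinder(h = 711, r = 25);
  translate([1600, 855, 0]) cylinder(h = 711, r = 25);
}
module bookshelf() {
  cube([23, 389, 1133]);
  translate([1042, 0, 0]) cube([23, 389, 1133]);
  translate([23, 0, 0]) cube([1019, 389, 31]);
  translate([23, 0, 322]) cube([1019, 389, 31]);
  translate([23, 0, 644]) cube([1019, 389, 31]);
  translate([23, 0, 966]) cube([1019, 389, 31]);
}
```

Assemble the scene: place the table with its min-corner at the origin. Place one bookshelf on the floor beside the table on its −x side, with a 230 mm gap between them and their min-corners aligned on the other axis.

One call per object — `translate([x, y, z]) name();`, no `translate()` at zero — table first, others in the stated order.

table();
translate([-1295, 0, 0]) bookshelf();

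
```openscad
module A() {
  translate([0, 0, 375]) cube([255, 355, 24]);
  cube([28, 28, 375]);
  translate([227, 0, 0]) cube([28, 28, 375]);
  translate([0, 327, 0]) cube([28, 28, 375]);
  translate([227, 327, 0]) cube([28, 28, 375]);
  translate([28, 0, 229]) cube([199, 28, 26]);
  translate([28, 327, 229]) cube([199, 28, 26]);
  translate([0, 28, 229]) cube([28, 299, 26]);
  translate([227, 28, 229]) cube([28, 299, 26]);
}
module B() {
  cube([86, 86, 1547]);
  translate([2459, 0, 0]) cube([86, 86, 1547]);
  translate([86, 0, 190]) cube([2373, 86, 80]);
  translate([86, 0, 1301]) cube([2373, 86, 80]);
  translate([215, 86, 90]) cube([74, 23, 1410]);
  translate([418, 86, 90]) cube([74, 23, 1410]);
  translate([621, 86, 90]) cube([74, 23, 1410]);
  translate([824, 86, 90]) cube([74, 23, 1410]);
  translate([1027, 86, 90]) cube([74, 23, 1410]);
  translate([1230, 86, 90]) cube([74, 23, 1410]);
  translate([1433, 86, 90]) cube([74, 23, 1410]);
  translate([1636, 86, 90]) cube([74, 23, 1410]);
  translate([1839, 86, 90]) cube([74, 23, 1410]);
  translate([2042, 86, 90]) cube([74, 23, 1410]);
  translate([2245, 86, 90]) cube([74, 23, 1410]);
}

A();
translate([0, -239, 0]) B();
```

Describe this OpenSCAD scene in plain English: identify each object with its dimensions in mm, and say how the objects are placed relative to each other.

A is a four-legged stool. The seat is 255×355 mm, 24 mm thick, top at z = 399 mm. It stands on four square legs, each 28×28 mm in cross-section, from z = 0 to the seat underside, each flush with a corner of the seat. Four stretchers, 28 mm wide and 26 mm tall, connect adjacent legs with their undersides at z = 229 mm, each running between the inner faces of the legs it joins and aligned with the legs' outer faces on the other axis.

B is a fence section. Two 86×86 mm posts, 1547 mm tall, stand on the floor with a clear span of 2373 mm between their inner faces. Two horizontal rails of 86×80 mm section span the gap between the posts with their undersides at z = 190 mm and z = 1301 mm, flush with the posts' −y face. 11 pickets, each 74 mm wide, 23 mm thick and 1410 mm tall, are fixed to the +y face of the rails with their bottoms at z = 90 mm, evenly spaced across the span with equal gaps (rounded down to the nearest mm) at the −x end and between each pair — any rounding remainder accumulates at the +x end.

The fence section is on the floor beside the stool on its −y side.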